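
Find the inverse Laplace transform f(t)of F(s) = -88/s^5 -11*t^4/3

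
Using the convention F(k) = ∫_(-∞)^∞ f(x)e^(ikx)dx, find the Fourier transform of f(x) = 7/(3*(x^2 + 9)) 7*pi*exp(-3*Abs(k))/9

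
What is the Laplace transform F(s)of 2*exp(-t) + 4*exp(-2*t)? 2/(s + 1) + 4/(s + 2)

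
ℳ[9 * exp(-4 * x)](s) 9 * gamma(s)/4^s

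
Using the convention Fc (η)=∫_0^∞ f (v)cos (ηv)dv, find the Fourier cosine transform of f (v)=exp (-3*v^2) sqrt (3)*sqrt (pi)*exp (-η^2/12)/6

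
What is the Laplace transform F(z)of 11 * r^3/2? 33/z^4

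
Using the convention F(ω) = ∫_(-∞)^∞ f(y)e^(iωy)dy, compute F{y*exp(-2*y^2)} sqrt(2)*I*sqrt(pi)*ω*exp(-ω^2/8)/8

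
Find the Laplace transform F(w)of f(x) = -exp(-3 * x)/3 -1/(3 * w + 9)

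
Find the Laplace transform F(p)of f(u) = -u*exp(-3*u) -1/(p + 3)^2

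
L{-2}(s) -2/s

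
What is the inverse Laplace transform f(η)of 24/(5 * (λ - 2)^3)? 12 * η^2 * exp(2 * η)/5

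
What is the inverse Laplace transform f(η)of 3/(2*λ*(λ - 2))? 3*exp(η)*sinh(η)/2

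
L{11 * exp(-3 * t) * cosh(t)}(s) 11 * (s + 3)/((s + 3)^2 - 1)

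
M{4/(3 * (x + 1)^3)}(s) 2 * pi * (s - 2) * (s - 1)/(3 * sin(pi * s))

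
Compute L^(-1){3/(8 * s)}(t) 3/8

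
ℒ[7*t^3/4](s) 21/(2*s^4)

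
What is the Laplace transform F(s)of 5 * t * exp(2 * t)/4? 5/(4 * (s - 2)^2)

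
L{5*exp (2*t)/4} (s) 5/ (4*(s - 2))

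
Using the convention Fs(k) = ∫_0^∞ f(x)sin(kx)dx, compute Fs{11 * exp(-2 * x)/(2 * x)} 11 * atan(k/2)/2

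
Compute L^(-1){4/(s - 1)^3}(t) 2*t^2*exp(t)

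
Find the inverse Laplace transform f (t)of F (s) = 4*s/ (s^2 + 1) 4*cos (t)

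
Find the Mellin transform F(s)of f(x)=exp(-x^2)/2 gamma(s/2)/4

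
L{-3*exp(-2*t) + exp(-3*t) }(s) 1/(s + 3) - 3/(s + 2) 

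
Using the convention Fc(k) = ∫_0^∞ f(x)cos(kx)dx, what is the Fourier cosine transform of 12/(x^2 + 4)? 3 * pi * exp(-2 * k)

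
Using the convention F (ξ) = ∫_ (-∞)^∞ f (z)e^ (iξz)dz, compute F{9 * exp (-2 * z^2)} 9 * sqrt (2) * sqrt (pi) * exp (-ξ^2/8)/2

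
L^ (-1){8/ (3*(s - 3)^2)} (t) 8*t*exp (3*t)/3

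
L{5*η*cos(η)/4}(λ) 5*(λ^2 - 1)/(4*(λ^2 + 1)^2)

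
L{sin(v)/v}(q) atan(1/q)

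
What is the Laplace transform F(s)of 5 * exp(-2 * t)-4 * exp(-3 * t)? 5/(s+2)-4/(s+3)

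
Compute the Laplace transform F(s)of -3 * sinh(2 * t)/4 -3/(2 * s^2 - 8)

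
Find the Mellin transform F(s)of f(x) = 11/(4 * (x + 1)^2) -11 * pi * (s - 1)/(4 * sin(pi * s))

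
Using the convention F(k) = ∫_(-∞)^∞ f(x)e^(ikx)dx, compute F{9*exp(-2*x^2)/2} 9*sqrt(2)*sqrt(pi)*exp(-k^2/8)/4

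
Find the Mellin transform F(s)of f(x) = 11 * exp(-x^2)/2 11 * gamma(s/2)/4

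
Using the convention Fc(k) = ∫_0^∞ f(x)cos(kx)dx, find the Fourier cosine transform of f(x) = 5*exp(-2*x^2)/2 5*sqrt(2)*sqrt(pi)*exp(-k^2/8)/8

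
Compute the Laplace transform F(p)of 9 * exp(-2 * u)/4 9/(4 * (p + 2))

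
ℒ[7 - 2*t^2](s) 7/s - 4/s^3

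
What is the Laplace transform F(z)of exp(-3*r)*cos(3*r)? (z + 3)/((z + 3)^2 + 9)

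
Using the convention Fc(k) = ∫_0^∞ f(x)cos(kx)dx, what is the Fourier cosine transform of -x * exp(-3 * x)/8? (k^2 - 9)/(8 * (k^2 + 9)^2)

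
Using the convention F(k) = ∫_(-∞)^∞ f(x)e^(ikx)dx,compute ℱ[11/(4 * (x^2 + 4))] 11 * pi * exp(-2 * Abs(k))/8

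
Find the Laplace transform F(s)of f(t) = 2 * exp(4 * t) 2/(s - 4)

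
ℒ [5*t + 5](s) 5/s + 5/s^2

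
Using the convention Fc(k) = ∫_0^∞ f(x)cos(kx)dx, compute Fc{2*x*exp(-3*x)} 2*(9 - k^2)/(k^2 + 9)^2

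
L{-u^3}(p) -6/p^4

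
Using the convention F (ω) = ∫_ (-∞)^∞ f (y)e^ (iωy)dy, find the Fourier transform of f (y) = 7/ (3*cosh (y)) 7*pi/ (3*cosh (pi*ω/2))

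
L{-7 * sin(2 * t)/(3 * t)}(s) -7 * atan(2/s)/3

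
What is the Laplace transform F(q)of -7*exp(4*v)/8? -7/(8*q - 32)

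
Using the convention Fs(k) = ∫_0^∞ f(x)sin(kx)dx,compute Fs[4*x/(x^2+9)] 2*pi*exp(-3*k)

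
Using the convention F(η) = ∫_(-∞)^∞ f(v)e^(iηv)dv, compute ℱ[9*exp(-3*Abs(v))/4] 27/(2*(η^2 + 9))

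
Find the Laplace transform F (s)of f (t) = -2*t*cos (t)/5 2*(1 - s^2)/ (5*(s^2 + 1)^2)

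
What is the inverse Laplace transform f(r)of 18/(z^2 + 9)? 6*sin(3*r)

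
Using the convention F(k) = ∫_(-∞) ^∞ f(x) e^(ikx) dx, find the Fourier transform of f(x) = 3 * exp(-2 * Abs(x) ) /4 3/(k^2+4) 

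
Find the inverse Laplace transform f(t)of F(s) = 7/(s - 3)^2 7 * t * exp(3 * t)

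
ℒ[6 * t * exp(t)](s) 6/(s - 1)^2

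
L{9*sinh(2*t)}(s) 18/(s^2-4)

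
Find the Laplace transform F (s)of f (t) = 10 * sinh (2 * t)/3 20/ (3 * (s^2 - 4))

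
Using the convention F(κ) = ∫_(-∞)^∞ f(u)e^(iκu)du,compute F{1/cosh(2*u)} pi/(2*cosh(pi*κ/4))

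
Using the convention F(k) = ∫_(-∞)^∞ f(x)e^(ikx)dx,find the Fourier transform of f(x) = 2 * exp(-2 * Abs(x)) 8/(k^2+4)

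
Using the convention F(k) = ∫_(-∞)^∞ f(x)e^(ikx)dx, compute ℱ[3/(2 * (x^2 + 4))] 3 * pi * exp(-2 * Abs(k))/4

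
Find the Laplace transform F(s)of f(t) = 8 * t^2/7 16/(7 * s^3)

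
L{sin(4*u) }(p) 4/(p^2 + 16) 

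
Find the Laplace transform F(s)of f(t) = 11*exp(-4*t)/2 11/(2*(s + 4))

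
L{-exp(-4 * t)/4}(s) -1/(4 * s + 16)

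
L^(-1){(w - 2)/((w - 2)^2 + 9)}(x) exp(2 * x) * cos(3 * x)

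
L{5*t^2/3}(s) 10/(3*s^3)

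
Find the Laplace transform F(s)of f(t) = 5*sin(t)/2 5/(2*(s^2 + 1))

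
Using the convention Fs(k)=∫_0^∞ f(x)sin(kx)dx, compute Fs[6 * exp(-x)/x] 6 * atan(k)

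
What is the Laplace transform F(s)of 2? 2/s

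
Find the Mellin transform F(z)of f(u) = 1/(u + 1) pi*csc(pi*z)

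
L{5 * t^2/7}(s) 10/(7 * s^3)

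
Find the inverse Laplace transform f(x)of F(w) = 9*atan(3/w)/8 9*sin(3*x)/(8*x)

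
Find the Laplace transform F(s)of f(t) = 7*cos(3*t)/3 7*s/(3*(s^2 + 9))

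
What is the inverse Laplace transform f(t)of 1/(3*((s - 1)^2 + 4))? exp(t)*sin(2*t)/6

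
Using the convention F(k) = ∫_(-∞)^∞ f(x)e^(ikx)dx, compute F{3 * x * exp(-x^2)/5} 3 * I * sqrt(pi) * k * exp(-k^2/4)/10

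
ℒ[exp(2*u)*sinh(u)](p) 1/((p - 2)^2 - 1)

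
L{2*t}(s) 2/s^2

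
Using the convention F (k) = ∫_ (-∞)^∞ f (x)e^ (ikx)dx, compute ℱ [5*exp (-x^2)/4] 5*sqrt (pi)*exp (-k^2/4)/4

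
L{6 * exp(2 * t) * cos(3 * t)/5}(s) 6 * (s - 2)/(5 * ((s - 2)^2 + 9))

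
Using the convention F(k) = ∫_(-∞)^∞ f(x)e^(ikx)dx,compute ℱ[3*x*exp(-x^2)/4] 3*I*sqrt(pi)*k*exp(-k^2/4)/8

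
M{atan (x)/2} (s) -pi * sec (pi * s/2)/ (4 * s)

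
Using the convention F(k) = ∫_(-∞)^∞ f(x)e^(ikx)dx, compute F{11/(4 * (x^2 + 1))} 11 * pi * exp(-Abs(k))/4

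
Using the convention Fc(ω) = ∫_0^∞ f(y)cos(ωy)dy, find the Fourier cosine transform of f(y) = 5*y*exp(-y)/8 5*(1 - ω^2)/(8*(ω^2 + 1)^2)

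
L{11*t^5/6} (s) 220/s^6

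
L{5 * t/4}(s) 5/(4 * s^2)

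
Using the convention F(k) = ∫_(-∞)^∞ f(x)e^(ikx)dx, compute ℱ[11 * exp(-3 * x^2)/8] 11 * sqrt(3) * sqrt(pi) * exp(-k^2/12)/24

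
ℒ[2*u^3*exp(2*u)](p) 12/(p - 2)^4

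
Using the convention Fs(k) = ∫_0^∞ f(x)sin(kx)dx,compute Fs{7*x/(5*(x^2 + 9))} 7*pi*exp(-3*k)/10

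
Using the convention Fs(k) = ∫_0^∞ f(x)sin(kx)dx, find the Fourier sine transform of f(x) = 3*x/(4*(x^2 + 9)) 3*pi*exp(-3*k)/8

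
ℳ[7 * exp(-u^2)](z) 7 * gamma(z/2)/2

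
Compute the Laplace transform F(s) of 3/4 3/(4*s) 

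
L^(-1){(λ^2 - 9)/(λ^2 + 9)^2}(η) η*cos(3*η)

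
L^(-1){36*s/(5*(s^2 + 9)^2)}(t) 6*t*sin(3*t)/5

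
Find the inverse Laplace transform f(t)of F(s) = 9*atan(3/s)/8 9*sin(3*t)/(8*t)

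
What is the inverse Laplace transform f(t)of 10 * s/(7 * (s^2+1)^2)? 5 * t * sin(t)/7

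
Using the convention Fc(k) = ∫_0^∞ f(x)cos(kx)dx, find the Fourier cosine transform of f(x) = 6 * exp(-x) 6/(k^2 + 1)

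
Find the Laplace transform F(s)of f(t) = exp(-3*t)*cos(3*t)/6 (s + 3)/(6*((s + 3)^2 + 9))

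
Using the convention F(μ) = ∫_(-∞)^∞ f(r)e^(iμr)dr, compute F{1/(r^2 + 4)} pi*exp(-2*Abs(μ))/2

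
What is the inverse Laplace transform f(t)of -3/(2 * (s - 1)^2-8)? -3 * exp(t) * sinh(2 * t)/4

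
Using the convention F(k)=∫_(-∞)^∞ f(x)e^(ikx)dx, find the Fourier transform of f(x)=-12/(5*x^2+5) -12*pi*exp(-Abs(k))/5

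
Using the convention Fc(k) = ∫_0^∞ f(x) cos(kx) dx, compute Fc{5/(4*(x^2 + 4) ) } 5*pi*exp(-2*k) /16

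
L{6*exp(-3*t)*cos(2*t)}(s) 6*(s+3)/((s+3)^2+4)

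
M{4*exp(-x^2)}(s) 2*gamma(s/2)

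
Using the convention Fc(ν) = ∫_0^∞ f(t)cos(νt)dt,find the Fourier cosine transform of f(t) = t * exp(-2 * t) (4 - ν^2)/(ν^2 + 4)^2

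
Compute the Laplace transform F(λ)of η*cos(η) (λ^2 - 1)/(λ^2+1)^2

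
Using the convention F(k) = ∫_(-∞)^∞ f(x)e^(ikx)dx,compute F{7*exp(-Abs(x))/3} 14/(3*(k^2 + 1))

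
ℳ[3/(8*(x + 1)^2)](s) -3*pi*(s - 1)/(8*sin(pi*s))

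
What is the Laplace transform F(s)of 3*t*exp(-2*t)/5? 3/(5*(s + 2)^2)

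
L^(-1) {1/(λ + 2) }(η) exp(-2 * η) 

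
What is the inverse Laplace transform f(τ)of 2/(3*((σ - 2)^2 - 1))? 2*exp(2*τ)*sinh(τ)/3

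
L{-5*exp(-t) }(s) -5/(s + 1) 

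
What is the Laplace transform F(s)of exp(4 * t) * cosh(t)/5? (s - 4)/(5 * ((s - 4)^2 - 1))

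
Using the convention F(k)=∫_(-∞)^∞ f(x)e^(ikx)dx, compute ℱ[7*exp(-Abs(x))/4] 7/(2*(k^2 + 1))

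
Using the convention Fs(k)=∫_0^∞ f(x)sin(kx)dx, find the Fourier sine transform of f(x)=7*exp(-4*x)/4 7*k/(4*(k^2 + 16))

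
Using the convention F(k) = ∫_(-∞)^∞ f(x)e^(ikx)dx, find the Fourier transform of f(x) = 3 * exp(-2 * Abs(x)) 12/(k^2 + 4)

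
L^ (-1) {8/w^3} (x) 4*x^2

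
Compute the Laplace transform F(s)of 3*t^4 72/s^5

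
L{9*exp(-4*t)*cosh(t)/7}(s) 9*(s + 4)/(7*((s + 4)^2 - 1))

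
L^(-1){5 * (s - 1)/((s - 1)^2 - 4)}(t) 5 * exp(t) * cosh(2 * t)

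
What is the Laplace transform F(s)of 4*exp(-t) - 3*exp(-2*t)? 4/(s + 1) - 3/(s + 2)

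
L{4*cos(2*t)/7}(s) 4*s/(7*(s^2 + 4))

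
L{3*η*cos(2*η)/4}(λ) 3*(λ^2-4)/(4*(λ^2 + 4)^2)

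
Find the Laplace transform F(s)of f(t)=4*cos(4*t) 4*s/(s^2+16)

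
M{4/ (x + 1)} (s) 4*pi*csc (pi*s)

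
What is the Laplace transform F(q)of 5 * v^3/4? 15/(2 * q^4)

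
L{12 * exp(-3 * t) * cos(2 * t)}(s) 12 * (s+3)/((s+3)^2+4)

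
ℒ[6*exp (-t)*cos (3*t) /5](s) 6*(s + 1) / (5*( (s + 1) ^2 + 9) ) 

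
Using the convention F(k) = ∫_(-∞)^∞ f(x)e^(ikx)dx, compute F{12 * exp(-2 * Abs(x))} 48/(k^2+4)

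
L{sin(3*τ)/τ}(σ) atan(3/σ)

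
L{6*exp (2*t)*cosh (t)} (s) 6*(s - 2)/ ( (s - 2)^2-1)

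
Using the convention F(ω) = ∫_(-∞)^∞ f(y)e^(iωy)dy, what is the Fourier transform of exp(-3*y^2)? sqrt(3)*sqrt(pi)*exp(-ω^2/12)/3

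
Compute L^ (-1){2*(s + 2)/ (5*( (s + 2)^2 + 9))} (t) 2*exp (-2*t)*cos (3*t)/5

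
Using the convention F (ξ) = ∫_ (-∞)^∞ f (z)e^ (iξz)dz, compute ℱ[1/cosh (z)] pi/cosh (pi*ξ/2)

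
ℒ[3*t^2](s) 6/s^3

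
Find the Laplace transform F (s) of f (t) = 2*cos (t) 2*s/ (s^2 + 1) 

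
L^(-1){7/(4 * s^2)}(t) 7 * t/4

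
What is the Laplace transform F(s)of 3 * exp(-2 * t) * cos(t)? 3 * (s + 2)/((s + 2)^2 + 1)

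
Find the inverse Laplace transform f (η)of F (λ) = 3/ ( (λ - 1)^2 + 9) exp (η) * sin (3 * η)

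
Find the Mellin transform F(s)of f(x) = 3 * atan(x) -3 * pi * sec(pi * s/2)/(2 * s)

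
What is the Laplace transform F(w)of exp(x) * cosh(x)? (w - 1)/(w * (w - 2))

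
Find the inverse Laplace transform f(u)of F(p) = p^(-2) u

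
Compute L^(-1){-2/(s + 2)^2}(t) -2*t*exp(-2*t)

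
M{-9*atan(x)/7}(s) 9*pi*sec(pi*s/2)/(14*s)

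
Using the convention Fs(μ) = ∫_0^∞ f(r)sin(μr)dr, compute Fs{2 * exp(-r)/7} 2 * μ/(7 * (μ^2 + 1))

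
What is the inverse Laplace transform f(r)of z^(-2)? r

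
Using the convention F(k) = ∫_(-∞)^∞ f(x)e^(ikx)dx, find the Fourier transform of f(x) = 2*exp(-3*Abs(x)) 12/(k^2 + 9)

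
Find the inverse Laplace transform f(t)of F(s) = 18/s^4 3 * t^3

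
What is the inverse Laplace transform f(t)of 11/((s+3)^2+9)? 11 * exp(-3 * t) * sin(3 * t)/3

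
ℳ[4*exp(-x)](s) 4*gamma(s)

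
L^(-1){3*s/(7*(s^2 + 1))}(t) 3*cos(t)/7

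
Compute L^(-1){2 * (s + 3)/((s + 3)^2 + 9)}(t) 2 * exp(-3 * t) * cos(3 * t)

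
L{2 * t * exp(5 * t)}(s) 2/(s - 5)^2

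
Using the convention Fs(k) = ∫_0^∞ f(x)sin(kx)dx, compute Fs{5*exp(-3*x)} 5*k/(k^2 + 9)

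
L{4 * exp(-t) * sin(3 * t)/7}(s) 12/(7 * ((s + 1)^2 + 9))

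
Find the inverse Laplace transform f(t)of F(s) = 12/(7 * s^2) 12 * t/7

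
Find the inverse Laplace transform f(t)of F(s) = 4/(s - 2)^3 2 * t^2 * exp(2 * t)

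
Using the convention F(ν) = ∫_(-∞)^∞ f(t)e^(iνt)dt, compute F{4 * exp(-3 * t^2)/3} 4 * sqrt(3) * sqrt(pi) * exp(-ν^2/12)/9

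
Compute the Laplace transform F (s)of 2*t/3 2/ (3*s^2)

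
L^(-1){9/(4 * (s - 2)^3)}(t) 9 * t^2 * exp(2 * t)/8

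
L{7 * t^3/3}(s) 14/s^4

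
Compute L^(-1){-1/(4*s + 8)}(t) -exp(-2*t)/4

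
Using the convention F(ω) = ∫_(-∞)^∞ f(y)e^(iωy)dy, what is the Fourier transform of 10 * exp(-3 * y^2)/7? 10 * sqrt(3) * sqrt(pi) * exp(-ω^2/12)/21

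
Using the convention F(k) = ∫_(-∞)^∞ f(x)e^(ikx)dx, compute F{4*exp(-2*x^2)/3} 2*sqrt(2)*sqrt(pi)*exp(-k^2/8)/3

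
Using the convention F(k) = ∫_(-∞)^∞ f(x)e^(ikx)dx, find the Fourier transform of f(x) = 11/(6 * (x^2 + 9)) 11 * pi * exp(-3 * Abs(k))/18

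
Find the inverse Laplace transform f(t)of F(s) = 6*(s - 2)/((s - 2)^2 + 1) 6*exp(2*t)*cos(t)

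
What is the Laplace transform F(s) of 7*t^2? 14/s^3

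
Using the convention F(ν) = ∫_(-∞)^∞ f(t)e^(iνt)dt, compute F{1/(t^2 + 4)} pi*exp(-2*Abs(ν))/2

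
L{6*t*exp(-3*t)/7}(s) 6/(7*(s + 3)^2)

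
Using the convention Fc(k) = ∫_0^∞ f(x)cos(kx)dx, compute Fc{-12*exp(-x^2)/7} -6*sqrt(pi)*exp(-k^2/4)/7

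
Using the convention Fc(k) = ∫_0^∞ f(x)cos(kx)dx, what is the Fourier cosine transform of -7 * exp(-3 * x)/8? -21/(8 * k^2 + 72)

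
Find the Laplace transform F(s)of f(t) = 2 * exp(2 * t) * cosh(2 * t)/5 2 * (s - 2)/(5 * s * (s - 4))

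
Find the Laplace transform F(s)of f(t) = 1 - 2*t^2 1/s - 4/s^3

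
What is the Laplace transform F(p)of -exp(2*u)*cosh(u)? (2 - p)/((p - 2)^2 - 1)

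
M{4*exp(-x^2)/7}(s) 2*gamma(s/2)/7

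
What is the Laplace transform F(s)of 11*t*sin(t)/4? 11*s/(2*(s^2 + 1)^2)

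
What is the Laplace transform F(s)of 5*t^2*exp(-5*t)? 10/(s+5)^3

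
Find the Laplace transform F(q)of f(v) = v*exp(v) (q - 1)^(-2)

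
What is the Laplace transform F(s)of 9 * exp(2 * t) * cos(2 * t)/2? 9 * (s - 2)/(2 * ((s - 2)^2 + 4))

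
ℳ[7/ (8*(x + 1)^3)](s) 7*pi*(s - 2)*(s - 1)/ (16*sin (pi*s))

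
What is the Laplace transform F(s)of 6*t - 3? 6/s^2-3/s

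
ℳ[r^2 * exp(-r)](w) gamma(w + 2)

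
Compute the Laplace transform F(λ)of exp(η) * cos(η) (λ - 1)/((λ - 1)^2 + 1)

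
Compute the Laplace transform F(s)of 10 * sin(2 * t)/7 20/(7 * (s^2 + 4))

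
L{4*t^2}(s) 8/s^3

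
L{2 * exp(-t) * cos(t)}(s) 2 * (s + 1)/((s + 1)^2 + 1)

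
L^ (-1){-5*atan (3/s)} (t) -5*sin (3*t)/t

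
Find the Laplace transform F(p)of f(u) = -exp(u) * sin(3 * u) -3/((p - 1)^2 + 9)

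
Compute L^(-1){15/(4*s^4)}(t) 5*t^3/8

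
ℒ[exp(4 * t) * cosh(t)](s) (s - 4)/((s - 4)^2 - 1)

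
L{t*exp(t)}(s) (s - 1)^(-2)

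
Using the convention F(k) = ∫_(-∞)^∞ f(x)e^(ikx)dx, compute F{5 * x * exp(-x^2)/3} 5 * I * sqrt(pi) * k * exp(-k^2/4)/6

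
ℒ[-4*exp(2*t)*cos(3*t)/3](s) 4*(2 - s)/(3*((s - 2)^2 + 9))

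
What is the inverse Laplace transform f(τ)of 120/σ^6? τ^5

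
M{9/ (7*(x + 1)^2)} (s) -9*pi*(s - 1)/ (7*sin (pi*s))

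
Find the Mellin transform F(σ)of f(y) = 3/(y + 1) 3 * pi * csc(pi * σ)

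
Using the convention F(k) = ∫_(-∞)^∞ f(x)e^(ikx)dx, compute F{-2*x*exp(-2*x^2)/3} -sqrt(2)*I*sqrt(pi)*k*exp(-k^2/8)/12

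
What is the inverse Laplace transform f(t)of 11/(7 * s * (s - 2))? 11 * exp(t) * sinh(t)/7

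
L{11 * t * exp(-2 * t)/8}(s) 11/(8 * (s + 2)^2)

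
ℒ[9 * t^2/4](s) 9/(2 * s^3)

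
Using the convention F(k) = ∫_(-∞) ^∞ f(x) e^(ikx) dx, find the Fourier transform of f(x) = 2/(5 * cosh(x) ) 2 * pi/(5 * cosh(pi * k/2) ) 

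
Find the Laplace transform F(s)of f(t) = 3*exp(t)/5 3/(5*(s - 1))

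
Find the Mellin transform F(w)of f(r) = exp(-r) gamma(w)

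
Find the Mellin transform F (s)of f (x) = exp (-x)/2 gamma (s)/2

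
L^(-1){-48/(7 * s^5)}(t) -2 * t^4/7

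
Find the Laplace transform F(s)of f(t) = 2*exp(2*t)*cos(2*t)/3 2*(s - 2)/(3*((s - 2)^2+4))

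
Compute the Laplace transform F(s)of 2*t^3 12/s^4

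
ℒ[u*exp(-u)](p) (p + 1) ^(-2) 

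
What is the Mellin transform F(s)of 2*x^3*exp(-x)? 2*gamma(s + 3)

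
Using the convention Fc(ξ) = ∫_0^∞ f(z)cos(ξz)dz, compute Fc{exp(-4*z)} 4/(ξ^2 + 16)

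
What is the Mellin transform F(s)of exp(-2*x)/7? gamma(s)/(7*2^s)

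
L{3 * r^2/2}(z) 3/z^3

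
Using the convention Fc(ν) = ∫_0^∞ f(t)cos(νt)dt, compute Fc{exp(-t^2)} sqrt(pi) * exp(-ν^2/4)/2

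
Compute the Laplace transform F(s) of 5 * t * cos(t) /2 5 * (s^2 - 1) /(2 * (s^2 + 1) ^2) 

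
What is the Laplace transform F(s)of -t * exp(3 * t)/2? -1/(2 * (s - 3)^2)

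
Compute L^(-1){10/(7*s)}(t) 10/7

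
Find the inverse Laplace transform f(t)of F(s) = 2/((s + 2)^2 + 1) 2*exp(-2*t)*sin(t)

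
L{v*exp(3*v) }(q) (q - 3) ^(-2) 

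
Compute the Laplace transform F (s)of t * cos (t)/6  (s^2-1)/ (6 * (s^2 + 1)^2)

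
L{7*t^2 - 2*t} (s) 14/s^3 - 2/s^2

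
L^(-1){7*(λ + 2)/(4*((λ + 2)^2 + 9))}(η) 7*exp(-2*η)*cos(3*η)/4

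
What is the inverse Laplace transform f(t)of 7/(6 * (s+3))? 7 * exp(-3 * t)/6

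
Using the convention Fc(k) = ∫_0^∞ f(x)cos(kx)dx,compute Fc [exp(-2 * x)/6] 1/(3 * (k^2 + 4))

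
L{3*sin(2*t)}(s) 6/(s^2+4)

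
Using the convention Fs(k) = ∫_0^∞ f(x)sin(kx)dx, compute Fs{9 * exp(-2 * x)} 9 * k/(k^2 + 4)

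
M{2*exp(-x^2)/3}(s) gamma(s/2)/3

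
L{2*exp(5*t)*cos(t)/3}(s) 2*(s - 5)/(3*((s - 5)^2 + 1))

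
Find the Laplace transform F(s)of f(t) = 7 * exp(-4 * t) 7/(s + 4)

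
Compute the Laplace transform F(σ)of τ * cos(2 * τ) (σ^2 - 4)/(σ^2 + 4)^2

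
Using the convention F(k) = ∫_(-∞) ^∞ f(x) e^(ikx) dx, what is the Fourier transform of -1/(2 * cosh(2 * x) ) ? -pi/(4 * cosh(pi * k/4) ) 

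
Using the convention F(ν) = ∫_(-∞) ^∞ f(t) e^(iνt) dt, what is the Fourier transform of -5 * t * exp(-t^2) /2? -5 * I * sqrt(pi) * ν * exp(-ν^2/4) /4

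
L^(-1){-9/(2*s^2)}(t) -9*t/2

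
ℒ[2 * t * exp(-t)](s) 2/(s + 1)^2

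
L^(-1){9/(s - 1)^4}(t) 3*t^3*exp(t)/2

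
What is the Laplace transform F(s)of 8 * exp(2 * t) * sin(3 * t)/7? 24/(7 * ((s - 2)^2 + 9))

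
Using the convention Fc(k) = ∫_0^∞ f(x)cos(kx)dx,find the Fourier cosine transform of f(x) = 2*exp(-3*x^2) sqrt(3)*sqrt(pi)*exp(-k^2/12)/3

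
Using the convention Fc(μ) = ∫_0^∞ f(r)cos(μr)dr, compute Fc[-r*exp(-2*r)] (μ^2 - 4)/(μ^2 + 4)^2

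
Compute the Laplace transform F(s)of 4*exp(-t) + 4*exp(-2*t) 4/(s + 1) + 4/(s + 2)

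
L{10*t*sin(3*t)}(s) 60*s/(s^2 + 9)^2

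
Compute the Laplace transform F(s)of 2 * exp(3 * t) 2/(s - 3)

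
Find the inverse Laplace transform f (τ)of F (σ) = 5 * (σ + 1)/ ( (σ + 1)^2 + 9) 5 * exp (-τ) * cos (3 * τ)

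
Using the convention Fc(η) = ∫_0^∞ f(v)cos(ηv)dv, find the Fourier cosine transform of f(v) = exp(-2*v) 2/(η^2 + 4)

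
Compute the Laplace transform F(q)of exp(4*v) 1/(q - 4)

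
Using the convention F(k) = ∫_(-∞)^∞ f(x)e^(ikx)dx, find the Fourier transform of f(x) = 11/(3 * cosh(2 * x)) 11 * pi/(6 * cosh(pi * k/4))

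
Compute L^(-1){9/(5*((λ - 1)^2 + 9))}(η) 3*exp(η)*sin(3*η)/5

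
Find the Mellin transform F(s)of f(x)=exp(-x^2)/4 gamma(s/2)/8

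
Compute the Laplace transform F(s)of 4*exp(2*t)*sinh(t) 4/((s - 2)^2 - 1)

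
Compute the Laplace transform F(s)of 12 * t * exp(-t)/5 12/(5 * (s + 1)^2)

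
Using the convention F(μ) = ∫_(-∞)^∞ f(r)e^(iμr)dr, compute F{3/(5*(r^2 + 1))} 3*pi*exp(-Abs(μ))/5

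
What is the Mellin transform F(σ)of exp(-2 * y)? gamma(σ)/2^σ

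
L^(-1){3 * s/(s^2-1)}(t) 3 * cosh(t)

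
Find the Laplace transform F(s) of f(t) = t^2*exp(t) 2/(s - 1) ^3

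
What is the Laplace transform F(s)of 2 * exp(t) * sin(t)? 2/((s - 1)^2+1)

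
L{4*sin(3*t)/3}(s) 4/(s^2 + 9)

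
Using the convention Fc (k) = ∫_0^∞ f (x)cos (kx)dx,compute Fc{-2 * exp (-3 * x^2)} -sqrt (3) * sqrt (pi) * exp (-k^2/12)/3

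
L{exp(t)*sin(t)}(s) 1/((s - 1)^2 + 1)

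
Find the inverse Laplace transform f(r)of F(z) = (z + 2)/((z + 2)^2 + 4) exp(-2 * r) * cos(2 * r)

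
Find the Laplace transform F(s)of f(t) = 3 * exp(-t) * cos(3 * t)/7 3 * (s+1)/(7 * ((s+1)^2+9))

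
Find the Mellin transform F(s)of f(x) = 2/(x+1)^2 -2 * pi * (s - 1)/sin(pi * s)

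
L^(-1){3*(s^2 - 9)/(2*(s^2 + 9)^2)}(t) 3*t*cos(3*t)/2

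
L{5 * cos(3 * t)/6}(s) 5 * s/(6 * (s^2 + 9))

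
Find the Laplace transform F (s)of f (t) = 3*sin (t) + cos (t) s/ (s^2 + 1) + 3/ (s^2 + 1)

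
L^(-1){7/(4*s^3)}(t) 7*t^2/8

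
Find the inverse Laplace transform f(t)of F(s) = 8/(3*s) 8/3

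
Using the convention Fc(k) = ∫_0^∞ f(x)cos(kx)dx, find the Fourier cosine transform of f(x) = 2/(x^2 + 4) pi*exp(-2*k)/2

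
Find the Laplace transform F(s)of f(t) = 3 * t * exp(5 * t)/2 3/(2 * (s - 5)^2)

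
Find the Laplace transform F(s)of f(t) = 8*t 8/s^2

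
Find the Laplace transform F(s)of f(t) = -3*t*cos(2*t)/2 3*(4 - s^2)/(2*(s^2 + 4)^2)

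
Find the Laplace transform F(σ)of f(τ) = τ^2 2/σ^3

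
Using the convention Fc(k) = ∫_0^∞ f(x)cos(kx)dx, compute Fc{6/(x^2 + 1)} 3*pi*exp(-k)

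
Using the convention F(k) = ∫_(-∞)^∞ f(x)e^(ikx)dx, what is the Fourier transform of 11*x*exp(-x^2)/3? 11*I*sqrt(pi)*k*exp(-k^2/4)/6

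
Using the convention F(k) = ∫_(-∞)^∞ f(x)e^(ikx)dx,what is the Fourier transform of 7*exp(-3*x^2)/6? 7*sqrt(3)*sqrt(pi)*exp(-k^2/12)/18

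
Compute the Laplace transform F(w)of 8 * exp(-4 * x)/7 8/(7 * (w + 4))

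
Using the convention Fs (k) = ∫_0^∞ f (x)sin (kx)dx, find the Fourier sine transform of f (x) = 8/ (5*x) 4*pi/5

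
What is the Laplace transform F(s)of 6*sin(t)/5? 6/(5*(s^2 + 1))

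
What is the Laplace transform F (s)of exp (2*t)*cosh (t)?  (s - 2)/ ( (s - 2)^2 - 1)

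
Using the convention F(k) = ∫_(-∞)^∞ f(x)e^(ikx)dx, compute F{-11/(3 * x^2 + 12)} -11 * pi * exp(-2 * Abs(k))/6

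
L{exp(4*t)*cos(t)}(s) (s - 4)/((s - 4)^2 + 1)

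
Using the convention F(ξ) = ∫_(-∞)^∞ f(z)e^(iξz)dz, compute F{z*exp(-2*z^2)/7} sqrt(2)*I*sqrt(pi)*ξ*exp(-ξ^2/8)/56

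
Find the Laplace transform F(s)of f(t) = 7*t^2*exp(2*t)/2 7/(s - 2)^3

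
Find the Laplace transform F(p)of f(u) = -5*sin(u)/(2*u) -5*atan(1/p)/2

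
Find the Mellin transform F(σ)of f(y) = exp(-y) gamma(σ)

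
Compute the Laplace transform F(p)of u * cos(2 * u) (p^2 - 4)/(p^2 + 4)^2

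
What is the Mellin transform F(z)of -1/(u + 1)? -pi*csc(pi*z)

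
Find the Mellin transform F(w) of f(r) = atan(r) -pi * sec(pi * w/2) /(2 * w) 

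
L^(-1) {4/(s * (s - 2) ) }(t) 4 * exp(t) * sinh(t) 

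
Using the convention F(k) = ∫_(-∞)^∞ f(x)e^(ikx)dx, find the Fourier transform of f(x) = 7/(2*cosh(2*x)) 7*pi/(4*cosh(pi*k/4))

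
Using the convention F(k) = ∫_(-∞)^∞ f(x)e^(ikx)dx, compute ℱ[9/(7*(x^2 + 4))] 9*pi*exp(-2*Abs(k))/14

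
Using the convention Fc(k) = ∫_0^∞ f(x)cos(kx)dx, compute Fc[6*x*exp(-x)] 6*(1 - k^2)/(k^2 + 1)^2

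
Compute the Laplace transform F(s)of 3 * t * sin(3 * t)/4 9 * s/(2 * (s^2 + 9)^2)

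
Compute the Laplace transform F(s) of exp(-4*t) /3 1/(3*(s + 4) ) 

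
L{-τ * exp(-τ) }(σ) -1/(σ + 1) ^2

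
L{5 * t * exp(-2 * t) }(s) 5/(s + 2) ^2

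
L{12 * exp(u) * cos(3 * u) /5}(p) 12 * (p - 1) /(5 * ((p - 1) ^2 + 9) ) 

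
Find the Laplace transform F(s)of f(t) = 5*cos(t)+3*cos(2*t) 3*s/(s^2+4)+5*s/(s^2+1)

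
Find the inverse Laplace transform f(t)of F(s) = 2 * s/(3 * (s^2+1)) 2 * cos(t)/3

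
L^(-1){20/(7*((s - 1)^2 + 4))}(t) 10*exp(t)*sin(2*t)/7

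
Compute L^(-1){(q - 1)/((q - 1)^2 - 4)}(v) exp(v) * cosh(2 * v)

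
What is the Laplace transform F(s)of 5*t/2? 5/(2*s^2)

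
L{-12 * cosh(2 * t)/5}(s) -12 * s/(5 * s^2 - 20)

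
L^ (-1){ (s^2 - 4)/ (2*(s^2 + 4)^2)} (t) t*cos (2*t)/2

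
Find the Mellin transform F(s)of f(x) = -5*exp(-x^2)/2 -5*gamma(s/2)/4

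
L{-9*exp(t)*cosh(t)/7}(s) 9*(1 - s)/(7*s*(s - 2))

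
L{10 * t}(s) 10/s^2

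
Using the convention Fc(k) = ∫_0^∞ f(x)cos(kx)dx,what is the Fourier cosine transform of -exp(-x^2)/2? -sqrt(pi)*exp(-k^2/4)/4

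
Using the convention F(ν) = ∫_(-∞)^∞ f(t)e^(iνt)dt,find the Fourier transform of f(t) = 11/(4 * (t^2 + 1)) 11 * pi * exp(-Abs(ν))/4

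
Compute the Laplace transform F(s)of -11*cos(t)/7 -11*s/(7*s^2 + 7)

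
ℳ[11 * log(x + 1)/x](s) -11 * pi * csc(pi * s)/(s - 1)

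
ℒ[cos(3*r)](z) z/(z^2 + 9)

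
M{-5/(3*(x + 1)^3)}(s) -5*pi*(s - 2)*(s - 1)/(6*sin(pi*s))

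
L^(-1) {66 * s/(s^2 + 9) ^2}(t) 11 * t * sin(3 * t) 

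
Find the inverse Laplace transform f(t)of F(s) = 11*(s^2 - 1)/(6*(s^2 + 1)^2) 11*t*cos(t)/6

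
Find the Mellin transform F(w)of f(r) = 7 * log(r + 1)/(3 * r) -7 * pi * csc(pi * w)/(3 * w - 3)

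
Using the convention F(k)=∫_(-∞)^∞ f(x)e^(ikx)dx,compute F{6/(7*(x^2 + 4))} 3*pi*exp(-2*Abs(k))/7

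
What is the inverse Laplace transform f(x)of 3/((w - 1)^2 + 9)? exp(x)*sin(3*x)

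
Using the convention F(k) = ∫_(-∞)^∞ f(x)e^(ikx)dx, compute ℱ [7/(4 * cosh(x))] 7 * pi/(4 * cosh(pi * k/2))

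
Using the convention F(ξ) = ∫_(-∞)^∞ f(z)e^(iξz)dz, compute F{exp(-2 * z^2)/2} sqrt(2) * sqrt(pi) * exp(-ξ^2/8)/4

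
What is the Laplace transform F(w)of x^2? 2/w^3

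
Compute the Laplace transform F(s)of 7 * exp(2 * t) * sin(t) 7/((s - 2)^2 + 1)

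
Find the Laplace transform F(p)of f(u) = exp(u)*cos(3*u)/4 (p - 1)/(4*((p - 1)^2 + 9))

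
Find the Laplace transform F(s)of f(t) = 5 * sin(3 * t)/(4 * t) 5 * atan(3/s)/4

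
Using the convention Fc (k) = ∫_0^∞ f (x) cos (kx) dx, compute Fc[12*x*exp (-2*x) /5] 12*(4 - k^2) / (5*(k^2+4) ^2) 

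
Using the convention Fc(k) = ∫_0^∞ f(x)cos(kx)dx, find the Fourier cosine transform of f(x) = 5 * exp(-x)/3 5/(3 * (k^2 + 1))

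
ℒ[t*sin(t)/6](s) s/(3*(s^2+1)^2)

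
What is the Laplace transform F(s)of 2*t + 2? 2/s^2 + 2/s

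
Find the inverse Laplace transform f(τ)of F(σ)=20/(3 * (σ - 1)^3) 10 * τ^2 * exp(τ)/3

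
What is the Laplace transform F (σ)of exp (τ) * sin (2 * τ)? 2/ ( (σ - 1)^2 + 4)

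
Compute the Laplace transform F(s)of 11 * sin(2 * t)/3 22/(3 * (s^2 + 4))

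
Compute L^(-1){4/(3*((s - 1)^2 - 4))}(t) 2*exp(t)*sinh(2*t)/3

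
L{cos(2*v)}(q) q/(q^2 + 4)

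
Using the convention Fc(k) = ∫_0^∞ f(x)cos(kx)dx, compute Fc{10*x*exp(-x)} 10*(1 - k^2)/(k^2+1)^2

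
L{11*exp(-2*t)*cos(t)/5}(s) 11*(s + 2)/(5*((s + 2)^2 + 1))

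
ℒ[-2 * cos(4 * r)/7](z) -2 * z/(7 * z^2 + 112)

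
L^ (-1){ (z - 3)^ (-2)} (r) r*exp (3*r)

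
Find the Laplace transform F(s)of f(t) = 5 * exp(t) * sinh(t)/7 5/(7 * s * (s - 2))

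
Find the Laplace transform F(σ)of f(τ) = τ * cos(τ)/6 (σ^2 - 1)/(6 * (σ^2 + 1)^2)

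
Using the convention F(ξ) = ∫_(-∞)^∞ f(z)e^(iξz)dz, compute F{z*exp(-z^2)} I*sqrt(pi)*ξ*exp(-ξ^2/4)/2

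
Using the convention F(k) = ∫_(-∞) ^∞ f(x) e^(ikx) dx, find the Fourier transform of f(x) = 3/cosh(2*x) 3*pi/(2*cosh(pi*k/4) ) 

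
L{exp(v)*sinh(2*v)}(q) 2/((q - 1)^2 - 4)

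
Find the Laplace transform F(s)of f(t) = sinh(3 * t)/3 1/(s^2-9)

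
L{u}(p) p^(-2)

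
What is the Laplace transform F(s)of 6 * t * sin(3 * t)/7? 36 * s/(7 * (s^2 + 9)^2)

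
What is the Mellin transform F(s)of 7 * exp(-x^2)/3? 7 * gamma(s/2)/6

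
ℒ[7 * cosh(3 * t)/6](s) 7 * s/(6 * (s^2 - 9))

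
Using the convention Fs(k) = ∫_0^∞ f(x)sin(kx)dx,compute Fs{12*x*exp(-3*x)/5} 72*k/(5*(k^2 + 9)^2)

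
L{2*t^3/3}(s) 4/s^4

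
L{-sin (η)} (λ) -1/ (λ^2 + 1)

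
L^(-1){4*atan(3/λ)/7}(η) 4*sin(3*η)/(7*η)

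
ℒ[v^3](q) 6/q^4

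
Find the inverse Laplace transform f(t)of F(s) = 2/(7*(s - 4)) 2*exp(4*t)/7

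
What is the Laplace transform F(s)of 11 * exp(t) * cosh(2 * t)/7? 11 * (s - 1)/(7 * ((s - 1)^2 - 4))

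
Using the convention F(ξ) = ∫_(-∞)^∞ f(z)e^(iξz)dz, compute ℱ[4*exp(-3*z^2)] 4*sqrt(3)*sqrt(pi)*exp(-ξ^2/12)/3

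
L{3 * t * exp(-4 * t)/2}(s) 3/(2 * (s + 4)^2)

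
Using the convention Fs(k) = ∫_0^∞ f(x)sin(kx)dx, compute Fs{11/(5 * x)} 11 * pi/10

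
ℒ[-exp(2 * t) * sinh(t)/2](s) -1/(2 * (s - 2)^2 - 2)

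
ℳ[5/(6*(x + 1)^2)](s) -5*pi*(s - 1)/(6*sin(pi*s))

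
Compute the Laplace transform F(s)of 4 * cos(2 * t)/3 4 * s/(3 * (s^2 + 4))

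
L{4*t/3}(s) 4/(3*s^2)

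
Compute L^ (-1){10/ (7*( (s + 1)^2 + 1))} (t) 10*exp (-t)*sin (t)/7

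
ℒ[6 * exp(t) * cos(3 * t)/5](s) 6 * (s - 1)/(5 * ((s - 1)^2 + 9))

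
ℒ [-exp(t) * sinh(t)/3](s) -1/(3 * s * (s - 2))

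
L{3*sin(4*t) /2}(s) 6/(s^2 + 16) 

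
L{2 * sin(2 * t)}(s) 4/(s^2 + 4)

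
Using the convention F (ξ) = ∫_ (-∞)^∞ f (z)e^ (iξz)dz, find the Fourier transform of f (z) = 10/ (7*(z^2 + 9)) 10*pi*exp (-3*Abs (ξ))/21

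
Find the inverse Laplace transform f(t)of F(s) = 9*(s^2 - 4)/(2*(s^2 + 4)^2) 9*t*cos(2*t)/2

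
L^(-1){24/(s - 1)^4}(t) 4 * t^3 * exp(t)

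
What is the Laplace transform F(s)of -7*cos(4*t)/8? -7*s/(8*s^2 + 128)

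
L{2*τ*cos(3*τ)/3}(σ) 2*(σ^2 - 9)/(3*(σ^2 + 9)^2)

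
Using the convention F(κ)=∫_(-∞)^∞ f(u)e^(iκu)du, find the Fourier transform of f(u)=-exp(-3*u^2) -sqrt(3)*sqrt(pi)*exp(-κ^2/12)/3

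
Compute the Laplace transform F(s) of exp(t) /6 1/(6*(s - 1) ) 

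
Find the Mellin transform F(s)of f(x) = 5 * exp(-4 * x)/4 5 * gamma(s)/(4 * 2^(2 * s))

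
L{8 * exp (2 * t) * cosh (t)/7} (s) 8 * (s - 2)/ (7 * ( (s - 2)^2-1))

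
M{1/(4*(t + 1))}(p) pi*csc(pi*p)/4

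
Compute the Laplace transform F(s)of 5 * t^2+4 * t 4/s^2+10/s^3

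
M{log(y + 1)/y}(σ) -pi * csc(pi * σ)/(σ - 1)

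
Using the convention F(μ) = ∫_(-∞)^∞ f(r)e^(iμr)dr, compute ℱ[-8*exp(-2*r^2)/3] -4*sqrt(2)*sqrt(pi)*exp(-μ^2/8)/3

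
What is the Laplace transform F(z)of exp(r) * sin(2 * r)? 2/((z - 1)^2+4)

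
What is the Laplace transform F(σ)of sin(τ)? 1/(σ^2 + 1)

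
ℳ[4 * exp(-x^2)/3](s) 2 * gamma(s/2)/3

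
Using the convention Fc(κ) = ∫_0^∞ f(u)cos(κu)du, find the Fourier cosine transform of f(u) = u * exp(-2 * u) (4 - κ^2)/(κ^2 + 4)^2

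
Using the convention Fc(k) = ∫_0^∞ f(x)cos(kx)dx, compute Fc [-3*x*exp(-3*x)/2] 3*(k^2 - 9)/(2*(k^2+9)^2)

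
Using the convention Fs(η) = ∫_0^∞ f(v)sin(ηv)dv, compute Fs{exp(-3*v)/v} atan(η/3)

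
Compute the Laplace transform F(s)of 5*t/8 5/(8*s^2)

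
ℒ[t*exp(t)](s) (s - 1)^(-2)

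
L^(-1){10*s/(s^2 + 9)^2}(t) 5*t*sin(3*t)/3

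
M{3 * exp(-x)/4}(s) 3 * gamma(s)/4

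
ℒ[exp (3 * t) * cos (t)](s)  (s - 3)/ ( (s - 3)^2+1)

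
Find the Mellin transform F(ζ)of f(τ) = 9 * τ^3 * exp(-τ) 9 * gamma(ζ+3)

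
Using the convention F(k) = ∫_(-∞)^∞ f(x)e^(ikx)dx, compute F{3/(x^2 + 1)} 3 * pi * exp(-Abs(k))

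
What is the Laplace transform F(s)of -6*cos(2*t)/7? -6*s/(7*s^2 + 28)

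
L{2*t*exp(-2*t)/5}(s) 2/(5*(s + 2)^2)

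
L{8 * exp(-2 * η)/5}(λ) 8/(5 * (λ+2))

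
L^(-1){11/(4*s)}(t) 11/4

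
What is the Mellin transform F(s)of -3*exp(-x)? -3*gamma(s)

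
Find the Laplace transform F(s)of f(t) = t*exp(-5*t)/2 1/(2*(s + 5)^2)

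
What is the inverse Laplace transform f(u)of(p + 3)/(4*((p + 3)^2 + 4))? exp(-3*u)*cos(2*u)/4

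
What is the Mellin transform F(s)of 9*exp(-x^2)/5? 9*gamma(s/2)/10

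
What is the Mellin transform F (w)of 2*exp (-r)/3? 2*gamma (w)/3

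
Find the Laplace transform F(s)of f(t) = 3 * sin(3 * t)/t 3 * atan(3/s)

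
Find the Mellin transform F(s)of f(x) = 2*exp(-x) 2*gamma(s)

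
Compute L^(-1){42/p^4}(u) 7*u^3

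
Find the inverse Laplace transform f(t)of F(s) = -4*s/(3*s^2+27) -4*cos(3*t)/3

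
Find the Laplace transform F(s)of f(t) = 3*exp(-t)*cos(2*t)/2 3*(s + 1)/(2*((s + 1)^2 + 4))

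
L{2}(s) 2/s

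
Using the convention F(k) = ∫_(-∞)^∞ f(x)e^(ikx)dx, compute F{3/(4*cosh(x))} 3*pi/(4*cosh(pi*k/2))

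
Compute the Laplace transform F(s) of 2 2/s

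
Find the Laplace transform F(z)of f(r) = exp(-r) 1/(z + 1)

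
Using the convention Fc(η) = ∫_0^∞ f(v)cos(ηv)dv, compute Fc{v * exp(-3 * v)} (9 - η^2)/(η^2 + 9)^2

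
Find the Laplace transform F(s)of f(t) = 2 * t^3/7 12/(7 * s^4)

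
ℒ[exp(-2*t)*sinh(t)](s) 1/((s + 2)^2 - 1)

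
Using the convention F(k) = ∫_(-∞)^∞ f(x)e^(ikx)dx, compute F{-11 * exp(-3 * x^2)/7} -11 * sqrt(3) * sqrt(pi) * exp(-k^2/12)/21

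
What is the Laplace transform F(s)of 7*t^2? 14/s^3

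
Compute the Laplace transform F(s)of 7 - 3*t 7/s - 3/s^2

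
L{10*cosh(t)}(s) 10*s/(s^2 - 1)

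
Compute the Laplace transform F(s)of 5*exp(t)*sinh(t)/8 5/(8*s*(s - 2))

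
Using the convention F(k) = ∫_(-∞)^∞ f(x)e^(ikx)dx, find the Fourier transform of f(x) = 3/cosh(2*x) 3*pi/(2*cosh(pi*k/4))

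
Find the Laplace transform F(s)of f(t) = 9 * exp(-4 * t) 9/(s+4)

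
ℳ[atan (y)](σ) -pi * sec (pi * σ/2)/ (2 * σ)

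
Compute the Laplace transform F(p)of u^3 6/p^4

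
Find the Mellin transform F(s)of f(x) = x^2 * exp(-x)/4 gamma(s+2)/4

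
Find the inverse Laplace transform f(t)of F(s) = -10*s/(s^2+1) -10*cos(t)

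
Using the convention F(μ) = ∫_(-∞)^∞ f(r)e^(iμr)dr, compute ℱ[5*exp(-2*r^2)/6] 5*sqrt(2)*sqrt(pi)*exp(-μ^2/8)/12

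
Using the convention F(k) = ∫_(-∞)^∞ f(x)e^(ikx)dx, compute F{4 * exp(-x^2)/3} 4 * sqrt(pi) * exp(-k^2/4)/3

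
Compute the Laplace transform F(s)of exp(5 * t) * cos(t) (s - 5)/((s - 5)^2 + 1)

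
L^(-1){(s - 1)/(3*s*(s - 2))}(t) exp(t)*cosh(t)/3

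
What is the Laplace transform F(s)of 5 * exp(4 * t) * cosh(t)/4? 5 * (s - 4)/(4 * ((s - 4)^2-1))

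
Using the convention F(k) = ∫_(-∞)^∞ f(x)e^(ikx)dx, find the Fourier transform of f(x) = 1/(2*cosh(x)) pi/(2*cosh(pi*k/2))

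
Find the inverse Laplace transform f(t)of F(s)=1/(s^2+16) sin(4*t)/4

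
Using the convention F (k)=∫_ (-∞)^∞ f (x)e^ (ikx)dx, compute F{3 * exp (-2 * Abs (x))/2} 6/ (k^2 + 4)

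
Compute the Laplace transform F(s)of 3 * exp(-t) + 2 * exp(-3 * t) 3/(s + 1) + 2/(s + 3)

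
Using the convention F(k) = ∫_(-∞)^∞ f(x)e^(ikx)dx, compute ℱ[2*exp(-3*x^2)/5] 2*sqrt(3)*sqrt(pi)*exp(-k^2/12)/15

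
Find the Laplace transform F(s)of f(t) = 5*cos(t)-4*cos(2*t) 5*s/(s^2 + 1)-4*s/(s^2 + 4)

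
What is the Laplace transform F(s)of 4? 4/s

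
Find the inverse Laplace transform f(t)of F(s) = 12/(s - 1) 12*exp(t)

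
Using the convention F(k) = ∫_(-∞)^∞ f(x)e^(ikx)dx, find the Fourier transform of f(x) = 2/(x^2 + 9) 2*pi*exp(-3*Abs(k))/3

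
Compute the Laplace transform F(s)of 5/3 5/(3 * s)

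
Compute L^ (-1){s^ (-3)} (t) t^2/2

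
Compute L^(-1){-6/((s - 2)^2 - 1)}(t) -6*exp(2*t)*sinh(t)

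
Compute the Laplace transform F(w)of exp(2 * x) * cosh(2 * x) (w - 2)/(w * (w - 4))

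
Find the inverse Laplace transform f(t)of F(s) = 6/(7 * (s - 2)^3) 3 * t^2 * exp(2 * t)/7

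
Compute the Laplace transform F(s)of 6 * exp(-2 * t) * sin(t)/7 6/(7 * ((s + 2)^2 + 1))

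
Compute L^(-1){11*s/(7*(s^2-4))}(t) 11*cosh(2*t)/7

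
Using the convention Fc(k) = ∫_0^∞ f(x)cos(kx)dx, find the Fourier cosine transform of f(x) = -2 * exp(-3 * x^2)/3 -sqrt(3) * sqrt(pi) * exp(-k^2/12)/9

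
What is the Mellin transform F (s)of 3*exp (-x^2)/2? 3*gamma (s/2)/4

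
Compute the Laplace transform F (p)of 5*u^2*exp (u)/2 5/ (p - 1)^3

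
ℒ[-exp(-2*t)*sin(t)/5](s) -1/(5*(s + 2)^2 + 5)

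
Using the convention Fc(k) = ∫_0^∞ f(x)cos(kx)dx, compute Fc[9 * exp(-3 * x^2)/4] 3 * sqrt(3) * sqrt(pi) * exp(-k^2/12)/8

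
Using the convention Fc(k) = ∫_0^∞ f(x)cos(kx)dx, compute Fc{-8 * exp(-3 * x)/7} -24/(7 * k^2 + 63)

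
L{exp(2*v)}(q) 1/(q - 2)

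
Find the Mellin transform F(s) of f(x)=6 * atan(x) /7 -3 * pi * sec(pi * s/2) /(7 * s) 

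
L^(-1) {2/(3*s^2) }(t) 2*t/3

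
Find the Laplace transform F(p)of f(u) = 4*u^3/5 24/(5*p^4)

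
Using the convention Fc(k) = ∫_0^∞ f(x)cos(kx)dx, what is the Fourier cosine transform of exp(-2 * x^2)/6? sqrt(2) * sqrt(pi) * exp(-k^2/8)/24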